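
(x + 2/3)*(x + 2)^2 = x^3 + 14*x^2/3 + 20*x/3 + 8/3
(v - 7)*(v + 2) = v^2 - 5*v - 14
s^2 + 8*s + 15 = (s + 3)*(s + 5)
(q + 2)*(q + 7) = q^2 + 9*q + 14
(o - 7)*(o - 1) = o^2 - 8*o + 7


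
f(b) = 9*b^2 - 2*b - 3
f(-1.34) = 15.84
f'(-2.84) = -53.12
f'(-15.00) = -272.00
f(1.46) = 13.26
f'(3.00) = 52.00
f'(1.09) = 17.62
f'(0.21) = 1.78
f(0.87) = 2.07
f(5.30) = 239.21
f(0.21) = -3.02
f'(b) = 18*b - 2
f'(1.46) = 24.28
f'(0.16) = 0.88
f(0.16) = -3.09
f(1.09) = 5.51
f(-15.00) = 2052.00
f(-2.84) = 75.27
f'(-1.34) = -26.12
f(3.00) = 72.00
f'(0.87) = 13.66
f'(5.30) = 93.40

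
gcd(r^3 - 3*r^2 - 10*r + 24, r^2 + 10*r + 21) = r + 3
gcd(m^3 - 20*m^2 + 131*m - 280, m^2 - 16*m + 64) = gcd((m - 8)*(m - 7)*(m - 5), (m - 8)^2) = m - 8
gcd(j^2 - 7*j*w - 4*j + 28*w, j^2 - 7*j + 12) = j - 4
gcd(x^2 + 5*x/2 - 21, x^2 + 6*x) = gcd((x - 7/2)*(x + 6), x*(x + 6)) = x + 6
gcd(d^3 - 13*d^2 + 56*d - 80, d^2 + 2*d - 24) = d - 4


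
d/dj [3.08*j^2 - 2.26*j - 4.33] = 6.16*j - 2.26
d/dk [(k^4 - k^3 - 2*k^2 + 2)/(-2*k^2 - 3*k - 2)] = (-4*k^5 - 7*k^4 - 2*k^3 + 12*k^2 + 16*k + 6)/(4*k^4 + 12*k^3 + 17*k^2 + 12*k + 4)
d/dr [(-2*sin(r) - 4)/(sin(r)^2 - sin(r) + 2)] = 2*(sin(r)^2 + 4*sin(r) - 4)*cos(r)/(sin(r)^2 - sin(r) + 2)^2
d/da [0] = 0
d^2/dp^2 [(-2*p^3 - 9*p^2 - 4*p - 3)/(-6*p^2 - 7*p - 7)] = 4*(-110*p^3 - 258*p^2 + 84*p + 133)/(216*p^6 + 756*p^5 + 1638*p^4 + 2107*p^3 + 1911*p^2 + 1029*p + 343)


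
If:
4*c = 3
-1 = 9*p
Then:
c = 3/4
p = -1/9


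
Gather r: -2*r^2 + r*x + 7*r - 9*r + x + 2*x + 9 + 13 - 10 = -2*r^2 + r*(x - 2) + 3*x + 12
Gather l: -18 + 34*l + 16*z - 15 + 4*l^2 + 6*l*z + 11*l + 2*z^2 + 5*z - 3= 4*l^2 + l*(6*z + 45) + 2*z^2 + 21*z - 36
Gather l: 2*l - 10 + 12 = 2*l + 2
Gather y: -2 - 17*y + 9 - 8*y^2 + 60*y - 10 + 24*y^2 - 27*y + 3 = 16*y^2 + 16*y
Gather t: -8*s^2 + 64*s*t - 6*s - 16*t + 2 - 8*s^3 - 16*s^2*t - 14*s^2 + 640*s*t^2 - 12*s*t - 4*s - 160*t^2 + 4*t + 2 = -8*s^3 - 22*s^2 - 10*s + t^2*(640*s - 160) + t*(-16*s^2 + 52*s - 12) + 4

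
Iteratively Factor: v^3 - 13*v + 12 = (v - 3)*(v^2 + 3*v - 4) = (v - 3)*(v + 4)*(v - 1)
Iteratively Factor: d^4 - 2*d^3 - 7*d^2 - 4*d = (d)*(d^3 - 2*d^2 - 7*d - 4) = d*(d + 1)*(d^2 - 3*d - 4) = d*(d - 4)*(d + 1)*(d + 1)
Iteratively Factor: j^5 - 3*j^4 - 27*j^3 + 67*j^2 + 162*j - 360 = (j - 5)*(j^4 + 2*j^3 - 17*j^2 - 18*j + 72) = (j - 5)*(j - 2)*(j^3 + 4*j^2 - 9*j - 36) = (j - 5)*(j - 2)*(j + 4)*(j^2 - 9) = (j - 5)*(j - 2)*(j + 3)*(j + 4)*(j - 3)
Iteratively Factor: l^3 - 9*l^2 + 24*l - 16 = (l - 4)*(l^2 - 5*l + 4) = (l - 4)*(l - 1)*(l - 4)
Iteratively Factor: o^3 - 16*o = (o - 4)*(o^2 + 4*o) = (o - 4)*(o + 4)*(o)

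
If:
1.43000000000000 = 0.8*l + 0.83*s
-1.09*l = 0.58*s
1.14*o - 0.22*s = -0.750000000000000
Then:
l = -1.88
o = 0.02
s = 3.54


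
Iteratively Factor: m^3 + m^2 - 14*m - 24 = (m + 3)*(m^2 - 2*m - 8) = (m + 2)*(m + 3)*(m - 4)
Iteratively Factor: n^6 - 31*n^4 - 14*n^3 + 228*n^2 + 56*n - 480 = (n + 2)*(n^5 - 2*n^4 - 27*n^3 + 40*n^2 + 148*n - 240) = (n + 2)*(n + 3)*(n^4 - 5*n^3 - 12*n^2 + 76*n - 80) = (n + 2)*(n + 3)*(n + 4)*(n^3 - 9*n^2 + 24*n - 20) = (n - 5)*(n + 2)*(n + 3)*(n + 4)*(n^2 - 4*n + 4) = (n - 5)*(n - 2)*(n + 2)*(n + 3)*(n + 4)*(n - 2)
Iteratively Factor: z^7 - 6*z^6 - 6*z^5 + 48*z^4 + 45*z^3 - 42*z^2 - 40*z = (z)*(z^6 - 6*z^5 - 6*z^4 + 48*z^3 + 45*z^2 - 42*z - 40) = z*(z - 1)*(z^5 - 5*z^4 - 11*z^3 + 37*z^2 + 82*z + 40) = z*(z - 1)*(z + 1)*(z^4 - 6*z^3 - 5*z^2 + 42*z + 40) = z*(z - 1)*(z + 1)*(z + 2)*(z^3 - 8*z^2 + 11*z + 20) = z*(z - 5)*(z - 1)*(z + 1)*(z + 2)*(z^2 - 3*z - 4) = z*(z - 5)*(z - 1)*(z + 1)^2*(z + 2)*(z - 4)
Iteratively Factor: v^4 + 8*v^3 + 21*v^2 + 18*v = (v + 3)*(v^3 + 5*v^2 + 6*v) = v*(v + 3)*(v^2 + 5*v + 6) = v*(v + 3)^2*(v + 2)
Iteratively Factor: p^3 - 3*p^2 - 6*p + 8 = (p - 1)*(p^2 - 2*p - 8) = (p - 4)*(p - 1)*(p + 2)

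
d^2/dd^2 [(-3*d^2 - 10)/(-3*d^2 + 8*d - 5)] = 2*(72*d^3 + 135*d^2 - 720*d + 565)/(27*d^6 - 216*d^5 + 711*d^4 - 1232*d^3 + 1185*d^2 - 600*d + 125)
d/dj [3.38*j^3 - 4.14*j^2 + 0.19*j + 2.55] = 10.14*j^2 - 8.28*j + 0.19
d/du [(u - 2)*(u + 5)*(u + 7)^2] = 4*u^3 + 51*u^2 + 162*u + 7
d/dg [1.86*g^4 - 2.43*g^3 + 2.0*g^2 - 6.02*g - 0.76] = 7.44*g^3 - 7.29*g^2 + 4.0*g - 6.02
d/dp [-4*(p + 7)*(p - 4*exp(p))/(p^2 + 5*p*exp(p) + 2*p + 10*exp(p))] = 4*((p + 7)*(p - 4*exp(p))*(5*p*exp(p) + 2*p + 15*exp(p) + 2) + (-p + (p + 7)*(4*exp(p) - 1) + 4*exp(p))*(p^2 + 5*p*exp(p) + 2*p + 10*exp(p)))/(p^2 + 5*p*exp(p) + 2*p + 10*exp(p))^2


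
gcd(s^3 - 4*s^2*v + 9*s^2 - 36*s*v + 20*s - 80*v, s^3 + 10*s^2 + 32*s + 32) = s + 4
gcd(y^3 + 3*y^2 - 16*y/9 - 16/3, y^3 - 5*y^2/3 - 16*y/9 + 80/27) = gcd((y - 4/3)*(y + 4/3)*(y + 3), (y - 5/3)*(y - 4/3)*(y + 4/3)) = y^2 - 16/9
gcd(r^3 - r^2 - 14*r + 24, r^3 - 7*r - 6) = r - 3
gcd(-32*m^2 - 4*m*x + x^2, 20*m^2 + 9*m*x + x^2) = 4*m + x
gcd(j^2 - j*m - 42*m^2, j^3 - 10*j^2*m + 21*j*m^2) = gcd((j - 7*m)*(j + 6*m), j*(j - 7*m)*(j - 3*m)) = j - 7*m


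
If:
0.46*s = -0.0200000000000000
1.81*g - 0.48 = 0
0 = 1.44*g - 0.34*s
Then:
No Solution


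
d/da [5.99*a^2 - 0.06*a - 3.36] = 11.98*a - 0.06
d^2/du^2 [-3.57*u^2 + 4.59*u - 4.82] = -7.14000000000000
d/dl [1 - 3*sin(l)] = -3*cos(l)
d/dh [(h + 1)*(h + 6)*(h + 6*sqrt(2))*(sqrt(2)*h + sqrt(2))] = sqrt(2)*(h + 1)*((h + 1)*(h + 6) + (h + 1)*(h + 6*sqrt(2)) + 2*(h + 6)*(h + 6*sqrt(2)))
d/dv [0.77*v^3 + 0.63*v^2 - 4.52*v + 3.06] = 2.31*v^2 + 1.26*v - 4.52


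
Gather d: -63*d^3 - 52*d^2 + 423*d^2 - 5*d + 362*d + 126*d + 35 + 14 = -63*d^3 + 371*d^2 + 483*d + 49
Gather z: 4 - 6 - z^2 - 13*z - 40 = -z^2 - 13*z - 42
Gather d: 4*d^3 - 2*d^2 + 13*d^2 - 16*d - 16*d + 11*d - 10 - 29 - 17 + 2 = 4*d^3 + 11*d^2 - 21*d - 54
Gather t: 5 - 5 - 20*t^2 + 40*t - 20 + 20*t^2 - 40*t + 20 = 0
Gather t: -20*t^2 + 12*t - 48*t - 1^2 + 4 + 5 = -20*t^2 - 36*t + 8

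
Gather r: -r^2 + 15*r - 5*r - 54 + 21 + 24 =-r^2 + 10*r - 9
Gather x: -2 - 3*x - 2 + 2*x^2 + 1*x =2*x^2 - 2*x - 4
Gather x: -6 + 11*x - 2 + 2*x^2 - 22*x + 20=2*x^2 - 11*x + 12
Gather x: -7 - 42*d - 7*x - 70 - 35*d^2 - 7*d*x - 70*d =-35*d^2 - 112*d + x*(-7*d - 7) - 77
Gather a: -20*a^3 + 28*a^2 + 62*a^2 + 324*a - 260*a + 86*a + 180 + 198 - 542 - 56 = -20*a^3 + 90*a^2 + 150*a - 220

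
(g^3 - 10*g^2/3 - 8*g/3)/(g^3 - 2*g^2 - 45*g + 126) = g*(3*g^2 - 10*g - 8)/(3*(g^3 - 2*g^2 - 45*g + 126))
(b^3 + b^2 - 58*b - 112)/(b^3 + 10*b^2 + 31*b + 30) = (b^2 - b - 56)/(b^2 + 8*b + 15)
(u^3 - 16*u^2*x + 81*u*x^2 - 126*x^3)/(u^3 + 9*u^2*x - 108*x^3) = (u^2 - 13*u*x + 42*x^2)/(u^2 + 12*u*x + 36*x^2)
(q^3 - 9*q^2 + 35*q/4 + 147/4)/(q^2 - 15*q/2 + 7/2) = (4*q^2 - 8*q - 21)/(2*(2*q - 1))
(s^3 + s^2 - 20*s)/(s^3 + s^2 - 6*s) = (s^2 + s - 20)/(s^2 + s - 6)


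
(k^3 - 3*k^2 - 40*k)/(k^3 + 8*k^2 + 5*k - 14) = k*(k^2 - 3*k - 40)/(k^3 + 8*k^2 + 5*k - 14)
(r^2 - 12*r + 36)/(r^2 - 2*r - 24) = (r - 6)/(r + 4)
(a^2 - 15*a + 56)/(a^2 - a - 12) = (-a^2 + 15*a - 56)/(-a^2 + a + 12)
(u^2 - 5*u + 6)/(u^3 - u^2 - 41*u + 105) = (u - 2)/(u^2 + 2*u - 35)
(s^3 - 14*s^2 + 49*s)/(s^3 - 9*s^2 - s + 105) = s*(s - 7)/(s^2 - 2*s - 15)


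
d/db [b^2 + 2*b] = 2*b + 2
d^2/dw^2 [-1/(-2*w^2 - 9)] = 12*(2*w^2 - 3)/(2*w^2 + 9)^3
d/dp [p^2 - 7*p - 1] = 2*p - 7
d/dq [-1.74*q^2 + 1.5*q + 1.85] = 1.5 - 3.48*q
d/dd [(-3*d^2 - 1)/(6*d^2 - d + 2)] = (3*d^2 - 1)/(36*d^4 - 12*d^3 + 25*d^2 - 4*d + 4)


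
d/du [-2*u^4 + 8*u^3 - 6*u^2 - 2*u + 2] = -8*u^3 + 24*u^2 - 12*u - 2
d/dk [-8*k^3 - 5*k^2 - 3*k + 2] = -24*k^2 - 10*k - 3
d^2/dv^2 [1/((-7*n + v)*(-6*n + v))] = 2*((6*n - v)^2 + (6*n - v)*(7*n - v) + (7*n - v)^2)/((6*n - v)^3*(7*n - v)^3)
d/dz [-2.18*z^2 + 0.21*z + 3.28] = 0.21 - 4.36*z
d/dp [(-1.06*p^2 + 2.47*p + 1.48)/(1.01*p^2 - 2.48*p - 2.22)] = (0.134099999999999*p^2 + 1.7168*p - 1.813)/(1.0201*p^4 - 5.0096*p^3 + 1.666*p^2 + 11.0112*p + 4.9284)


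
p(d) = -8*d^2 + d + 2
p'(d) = 1 - 16*d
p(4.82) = -179.04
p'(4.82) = -76.12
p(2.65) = -51.53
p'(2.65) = -41.40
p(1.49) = -14.27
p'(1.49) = -22.84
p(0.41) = 1.07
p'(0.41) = -5.56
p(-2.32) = -43.38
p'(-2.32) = 38.12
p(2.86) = -60.58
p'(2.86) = -44.76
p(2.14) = -32.50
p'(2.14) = -33.24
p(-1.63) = -20.89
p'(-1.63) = 27.08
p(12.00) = -1138.00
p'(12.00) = -191.00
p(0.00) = 2.00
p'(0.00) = 1.00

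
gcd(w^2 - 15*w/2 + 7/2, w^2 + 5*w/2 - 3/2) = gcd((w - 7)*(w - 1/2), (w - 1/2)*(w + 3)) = w - 1/2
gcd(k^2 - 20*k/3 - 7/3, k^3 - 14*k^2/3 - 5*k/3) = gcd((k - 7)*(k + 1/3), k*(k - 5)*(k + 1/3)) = k + 1/3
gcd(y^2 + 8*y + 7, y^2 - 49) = y + 7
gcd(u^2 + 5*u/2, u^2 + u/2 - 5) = u + 5/2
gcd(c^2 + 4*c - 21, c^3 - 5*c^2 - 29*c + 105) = c - 3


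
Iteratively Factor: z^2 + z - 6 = (z + 3)*(z - 2)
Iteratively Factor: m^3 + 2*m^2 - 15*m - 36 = (m - 4)*(m^2 + 6*m + 9) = (m - 4)*(m + 3)*(m + 3)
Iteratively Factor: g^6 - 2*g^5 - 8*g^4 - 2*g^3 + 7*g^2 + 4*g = (g + 1)*(g^5 - 3*g^4 - 5*g^3 + 3*g^2 + 4*g) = (g + 1)^2*(g^4 - 4*g^3 - g^2 + 4*g) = g*(g + 1)^2*(g^3 - 4*g^2 - g + 4) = g*(g - 4)*(g + 1)^2*(g^2 - 1) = g*(g - 4)*(g + 1)^3*(g - 1)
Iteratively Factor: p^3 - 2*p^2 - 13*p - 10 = (p - 5)*(p^2 + 3*p + 2) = (p - 5)*(p + 1)*(p + 2)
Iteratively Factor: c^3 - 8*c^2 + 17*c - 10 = (c - 2)*(c^2 - 6*c + 5) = (c - 2)*(c - 1)*(c - 5)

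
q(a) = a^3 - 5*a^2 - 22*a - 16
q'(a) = 3*a^2 - 10*a - 22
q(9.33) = 155.66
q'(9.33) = 145.85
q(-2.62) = -10.67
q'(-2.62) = 24.79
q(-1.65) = 2.20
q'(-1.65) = 2.67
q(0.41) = -25.79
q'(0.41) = -25.60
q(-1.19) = 1.41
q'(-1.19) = -5.85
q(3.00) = -100.00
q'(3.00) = -25.00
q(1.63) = -60.81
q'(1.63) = -30.33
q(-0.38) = -8.42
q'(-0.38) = -17.77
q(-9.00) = -952.00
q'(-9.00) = 311.00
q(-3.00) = -22.00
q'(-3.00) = 35.00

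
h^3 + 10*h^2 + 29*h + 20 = (h + 1)*(h + 4)*(h + 5)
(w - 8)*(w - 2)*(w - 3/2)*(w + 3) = w^4 - 17*w^3/2 - 7*w^2/2 + 69*w - 72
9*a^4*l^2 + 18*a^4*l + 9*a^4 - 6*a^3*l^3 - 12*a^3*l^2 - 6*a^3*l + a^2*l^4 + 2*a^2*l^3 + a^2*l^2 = (-3*a + l)^2*(a*l + a)^2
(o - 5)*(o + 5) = o^2 - 25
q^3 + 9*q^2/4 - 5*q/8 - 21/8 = (q - 1)*(q + 3/2)*(q + 7/4)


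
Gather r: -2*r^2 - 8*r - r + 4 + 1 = -2*r^2 - 9*r + 5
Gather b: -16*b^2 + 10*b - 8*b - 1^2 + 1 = -16*b^2 + 2*b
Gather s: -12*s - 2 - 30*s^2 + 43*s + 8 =-30*s^2 + 31*s + 6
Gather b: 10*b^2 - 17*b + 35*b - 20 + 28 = 10*b^2 + 18*b + 8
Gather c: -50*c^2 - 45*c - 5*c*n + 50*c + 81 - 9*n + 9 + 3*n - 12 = -50*c^2 + c*(5 - 5*n) - 6*n + 78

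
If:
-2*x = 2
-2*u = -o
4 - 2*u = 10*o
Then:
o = 4/11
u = 2/11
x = -1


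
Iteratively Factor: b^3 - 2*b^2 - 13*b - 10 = (b - 5)*(b^2 + 3*b + 2) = (b - 5)*(b + 1)*(b + 2)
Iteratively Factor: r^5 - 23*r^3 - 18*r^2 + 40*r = (r + 2)*(r^4 - 2*r^3 - 19*r^2 + 20*r) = (r + 2)*(r + 4)*(r^3 - 6*r^2 + 5*r) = r*(r + 2)*(r + 4)*(r^2 - 6*r + 5) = r*(r - 5)*(r + 2)*(r + 4)*(r - 1)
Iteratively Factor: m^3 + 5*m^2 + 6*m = (m)*(m^2 + 5*m + 6) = m*(m + 3)*(m + 2)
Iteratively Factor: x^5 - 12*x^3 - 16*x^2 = (x)*(x^4 - 12*x^2 - 16*x) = x*(x + 2)*(x^3 - 2*x^2 - 8*x) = x*(x + 2)^2*(x^2 - 4*x) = x^2*(x + 2)^2*(x - 4)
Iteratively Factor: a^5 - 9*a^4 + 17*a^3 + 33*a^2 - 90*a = (a - 3)*(a^4 - 6*a^3 - a^2 + 30*a) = (a - 3)^2*(a^3 - 3*a^2 - 10*a) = a*(a - 3)^2*(a^2 - 3*a - 10) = a*(a - 5)*(a - 3)^2*(a + 2)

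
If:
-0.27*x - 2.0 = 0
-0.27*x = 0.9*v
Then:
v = 2.22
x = -7.41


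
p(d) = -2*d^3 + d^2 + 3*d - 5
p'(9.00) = -465.00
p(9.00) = -1355.00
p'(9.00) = -465.00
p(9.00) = -1355.00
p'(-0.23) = 2.22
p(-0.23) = -5.61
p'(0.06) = 3.10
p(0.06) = -4.82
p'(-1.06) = -5.86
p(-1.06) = -4.67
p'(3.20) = -52.04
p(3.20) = -50.70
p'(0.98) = -0.80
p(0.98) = -2.98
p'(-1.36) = -10.82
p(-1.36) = -2.20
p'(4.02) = -85.92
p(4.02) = -106.71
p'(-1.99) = -24.74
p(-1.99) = 8.75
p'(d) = -6*d^2 + 2*d + 3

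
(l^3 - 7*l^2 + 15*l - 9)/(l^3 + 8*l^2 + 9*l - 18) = (l^2 - 6*l + 9)/(l^2 + 9*l + 18)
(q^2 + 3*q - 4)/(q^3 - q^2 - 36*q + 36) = (q + 4)/(q^2 - 36)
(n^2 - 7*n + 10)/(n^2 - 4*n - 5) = (n - 2)/(n + 1)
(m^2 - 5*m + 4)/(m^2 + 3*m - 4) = (m - 4)/(m + 4)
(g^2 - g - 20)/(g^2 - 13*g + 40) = (g + 4)/(g - 8)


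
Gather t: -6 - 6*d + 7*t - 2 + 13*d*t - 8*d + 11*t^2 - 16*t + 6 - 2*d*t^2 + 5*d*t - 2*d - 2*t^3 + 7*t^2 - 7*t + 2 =-16*d - 2*t^3 + t^2*(18 - 2*d) + t*(18*d - 16)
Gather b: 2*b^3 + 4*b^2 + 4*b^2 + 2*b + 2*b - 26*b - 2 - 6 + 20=2*b^3 + 8*b^2 - 22*b + 12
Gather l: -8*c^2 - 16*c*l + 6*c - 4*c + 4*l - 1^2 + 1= -8*c^2 + 2*c + l*(4 - 16*c)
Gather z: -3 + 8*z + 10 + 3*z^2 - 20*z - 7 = 3*z^2 - 12*z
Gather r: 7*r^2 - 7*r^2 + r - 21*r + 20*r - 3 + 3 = 0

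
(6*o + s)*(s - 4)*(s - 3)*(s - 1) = 6*o*s^3 - 48*o*s^2 + 114*o*s - 72*o + s^4 - 8*s^3 + 19*s^2 - 12*s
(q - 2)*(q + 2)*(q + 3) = q^3 + 3*q^2 - 4*q - 12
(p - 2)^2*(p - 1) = p^3 - 5*p^2 + 8*p - 4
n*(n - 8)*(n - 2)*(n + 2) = n^4 - 8*n^3 - 4*n^2 + 32*n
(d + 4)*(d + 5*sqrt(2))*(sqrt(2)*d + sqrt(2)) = sqrt(2)*d^3 + 5*sqrt(2)*d^2 + 10*d^2 + 4*sqrt(2)*d + 50*d + 40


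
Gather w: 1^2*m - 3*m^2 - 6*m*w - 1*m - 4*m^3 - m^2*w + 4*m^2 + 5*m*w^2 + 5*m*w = -4*m^3 + m^2 + 5*m*w^2 + w*(-m^2 - m)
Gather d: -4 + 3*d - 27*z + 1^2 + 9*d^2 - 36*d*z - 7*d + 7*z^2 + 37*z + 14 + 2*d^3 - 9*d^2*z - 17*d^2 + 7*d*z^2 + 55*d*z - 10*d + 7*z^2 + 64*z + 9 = 2*d^3 + d^2*(-9*z - 8) + d*(7*z^2 + 19*z - 14) + 14*z^2 + 74*z + 20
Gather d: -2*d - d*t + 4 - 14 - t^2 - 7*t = d*(-t - 2) - t^2 - 7*t - 10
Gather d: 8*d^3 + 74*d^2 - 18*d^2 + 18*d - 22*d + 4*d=8*d^3 + 56*d^2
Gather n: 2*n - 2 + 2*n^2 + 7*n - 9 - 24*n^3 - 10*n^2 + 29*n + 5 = -24*n^3 - 8*n^2 + 38*n - 6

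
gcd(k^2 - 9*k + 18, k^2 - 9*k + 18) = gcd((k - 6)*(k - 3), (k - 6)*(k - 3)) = k^2 - 9*k + 18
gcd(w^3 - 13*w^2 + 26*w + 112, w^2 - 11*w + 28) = w - 7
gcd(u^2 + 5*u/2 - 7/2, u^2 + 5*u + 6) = 1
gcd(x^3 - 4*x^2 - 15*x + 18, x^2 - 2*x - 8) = 1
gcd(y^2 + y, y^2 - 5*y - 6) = y + 1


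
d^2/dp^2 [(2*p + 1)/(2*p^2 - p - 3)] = 2*(-12*p*(-2*p^2 + p + 3) - (2*p + 1)*(4*p - 1)^2)/(-2*p^2 + p + 3)^3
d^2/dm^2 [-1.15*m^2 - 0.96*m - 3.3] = -2.30000000000000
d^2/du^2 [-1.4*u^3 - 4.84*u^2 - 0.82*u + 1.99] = -8.4*u - 9.68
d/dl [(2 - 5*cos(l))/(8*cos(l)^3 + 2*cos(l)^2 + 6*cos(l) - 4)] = (-40*cos(l)^3 + 19*cos(l)^2 + 4*cos(l) - 4)*sin(l)/(2*(cos(l)^2 + 6*cos(l) + cos(3*l) - 2)^2)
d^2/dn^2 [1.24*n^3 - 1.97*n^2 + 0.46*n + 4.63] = 7.44*n - 3.94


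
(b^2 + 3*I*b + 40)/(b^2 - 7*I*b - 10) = (b + 8*I)/(b - 2*I)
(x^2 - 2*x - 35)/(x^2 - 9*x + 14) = (x + 5)/(x - 2)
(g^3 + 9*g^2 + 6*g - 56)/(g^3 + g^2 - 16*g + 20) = (g^2 + 11*g + 28)/(g^2 + 3*g - 10)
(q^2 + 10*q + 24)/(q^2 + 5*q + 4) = (q + 6)/(q + 1)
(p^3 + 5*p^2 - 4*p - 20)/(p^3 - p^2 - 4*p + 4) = (p + 5)/(p - 1)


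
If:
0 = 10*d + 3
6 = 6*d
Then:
No Solution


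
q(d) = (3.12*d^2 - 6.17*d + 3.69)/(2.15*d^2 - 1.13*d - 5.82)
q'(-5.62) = 0.14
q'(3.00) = -0.28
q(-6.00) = 1.95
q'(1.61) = -4.38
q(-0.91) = -3.95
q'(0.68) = 0.29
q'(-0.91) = 10.55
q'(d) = (1.13 - 4.3*d)*(3.12*d^2 - 6.17*d + 3.69)/(2.15*d^2 - 1.13*d - 5.82)^2 + (6.24*d - 6.17)/(2.15*d^2 - 1.13*d - 5.82) = (9.7399*d^2 - 52.1838*d + 40.0791)/(4.6225*d^4 - 4.859*d^3 - 23.7491*d^2 + 13.1532*d + 33.8724)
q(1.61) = -0.89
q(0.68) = -0.17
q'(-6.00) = 0.11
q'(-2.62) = 1.72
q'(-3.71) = 0.47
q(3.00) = 1.31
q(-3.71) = 2.49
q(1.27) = -0.23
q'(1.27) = -0.73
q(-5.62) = 2.00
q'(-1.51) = 226.91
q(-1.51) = 25.52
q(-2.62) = 3.47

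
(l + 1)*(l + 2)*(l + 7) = l^3 + 10*l^2 + 23*l + 14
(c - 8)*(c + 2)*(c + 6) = c^3 - 52*c - 96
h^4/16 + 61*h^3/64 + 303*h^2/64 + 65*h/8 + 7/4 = (h/4 + 1)^2*(h + 1/4)*(h + 7)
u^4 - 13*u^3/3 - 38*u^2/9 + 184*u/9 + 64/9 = (u - 4)*(u - 8/3)*(u + 1/3)*(u + 2)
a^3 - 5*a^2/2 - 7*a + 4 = (a - 4)*(a - 1/2)*(a + 2)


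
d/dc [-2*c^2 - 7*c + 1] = -4*c - 7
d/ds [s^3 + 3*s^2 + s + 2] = 3*s^2 + 6*s + 1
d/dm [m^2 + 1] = 2*m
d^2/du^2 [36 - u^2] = -2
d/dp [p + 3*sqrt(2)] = 1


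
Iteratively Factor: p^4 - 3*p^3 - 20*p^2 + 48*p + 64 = (p + 4)*(p^3 - 7*p^2 + 8*p + 16) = (p + 1)*(p + 4)*(p^2 - 8*p + 16) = (p - 4)*(p + 1)*(p + 4)*(p - 4)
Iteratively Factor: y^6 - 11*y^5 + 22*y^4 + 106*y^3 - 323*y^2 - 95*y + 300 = (y + 1)*(y^5 - 12*y^4 + 34*y^3 + 72*y^2 - 395*y + 300) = (y - 4)*(y + 1)*(y^4 - 8*y^3 + 2*y^2 + 80*y - 75) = (y - 5)*(y - 4)*(y + 1)*(y^3 - 3*y^2 - 13*y + 15) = (y - 5)*(y - 4)*(y + 1)*(y + 3)*(y^2 - 6*y + 5) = (y - 5)*(y - 4)*(y - 1)*(y + 1)*(y + 3)*(y - 5)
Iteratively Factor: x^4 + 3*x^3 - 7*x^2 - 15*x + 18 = (x - 1)*(x^3 + 4*x^2 - 3*x - 18) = (x - 1)*(x + 3)*(x^2 + x - 6) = (x - 2)*(x - 1)*(x + 3)*(x + 3)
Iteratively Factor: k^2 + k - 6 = (k - 2)*(k + 3)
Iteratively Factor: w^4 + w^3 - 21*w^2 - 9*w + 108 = (w + 4)*(w^3 - 3*w^2 - 9*w + 27) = (w - 3)*(w + 4)*(w^2 - 9) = (w - 3)*(w + 3)*(w + 4)*(w - 3)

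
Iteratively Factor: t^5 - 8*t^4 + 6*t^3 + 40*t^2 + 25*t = (t)*(t^4 - 8*t^3 + 6*t^2 + 40*t + 25) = t*(t - 5)*(t^3 - 3*t^2 - 9*t - 5) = t*(t - 5)^2*(t^2 + 2*t + 1) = t*(t - 5)^2*(t + 1)*(t + 1)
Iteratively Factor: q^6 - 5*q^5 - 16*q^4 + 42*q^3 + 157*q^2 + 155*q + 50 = (q + 1)*(q^5 - 6*q^4 - 10*q^3 + 52*q^2 + 105*q + 50) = (q - 5)*(q + 1)*(q^4 - q^3 - 15*q^2 - 23*q - 10) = (q - 5)^2*(q + 1)*(q^3 + 4*q^2 + 5*q + 2) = (q - 5)^2*(q + 1)^2*(q^2 + 3*q + 2) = (q - 5)^2*(q + 1)^3*(q + 2)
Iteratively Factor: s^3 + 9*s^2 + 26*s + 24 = (s + 3)*(s^2 + 6*s + 8) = (s + 2)*(s + 3)*(s + 4)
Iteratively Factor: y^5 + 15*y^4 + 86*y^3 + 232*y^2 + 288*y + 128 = (y + 1)*(y^4 + 14*y^3 + 72*y^2 + 160*y + 128) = (y + 1)*(y + 4)*(y^3 + 10*y^2 + 32*y + 32) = (y + 1)*(y + 4)^2*(y^2 + 6*y + 8) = (y + 1)*(y + 4)^3*(y + 2)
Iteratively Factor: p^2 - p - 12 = (p - 4)*(p + 3)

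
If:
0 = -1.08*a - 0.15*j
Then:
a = -0.138888888888889*j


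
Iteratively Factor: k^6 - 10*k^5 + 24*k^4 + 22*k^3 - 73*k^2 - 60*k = (k + 1)*(k^5 - 11*k^4 + 35*k^3 - 13*k^2 - 60*k) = (k - 3)*(k + 1)*(k^4 - 8*k^3 + 11*k^2 + 20*k) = (k - 4)*(k - 3)*(k + 1)*(k^3 - 4*k^2 - 5*k) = k*(k - 4)*(k - 3)*(k + 1)*(k^2 - 4*k - 5) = k*(k - 4)*(k - 3)*(k + 1)^2*(k - 5)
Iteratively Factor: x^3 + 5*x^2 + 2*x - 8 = (x - 1)*(x^2 + 6*x + 8) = (x - 1)*(x + 4)*(x + 2)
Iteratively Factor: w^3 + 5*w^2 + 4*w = (w + 1)*(w^2 + 4*w) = (w + 1)*(w + 4)*(w)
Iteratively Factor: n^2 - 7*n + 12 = (n - 3)*(n - 4)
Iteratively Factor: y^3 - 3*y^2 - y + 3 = (y + 1)*(y^2 - 4*y + 3) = (y - 3)*(y + 1)*(y - 1)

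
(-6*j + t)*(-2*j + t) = 12*j^2 - 8*j*t + t^2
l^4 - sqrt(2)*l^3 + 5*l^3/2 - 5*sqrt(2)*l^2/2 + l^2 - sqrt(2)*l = l*(l + 1/2)*(l + 2)*(l - sqrt(2))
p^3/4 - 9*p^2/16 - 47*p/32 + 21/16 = (p/4 + 1/2)*(p - 7/2)*(p - 3/4)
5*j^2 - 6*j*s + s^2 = (-5*j + s)*(-j + s)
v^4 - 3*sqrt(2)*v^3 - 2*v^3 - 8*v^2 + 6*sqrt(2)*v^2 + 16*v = v*(v - 2)*(v - 4*sqrt(2))*(v + sqrt(2))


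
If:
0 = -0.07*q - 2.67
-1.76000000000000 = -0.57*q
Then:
No Solution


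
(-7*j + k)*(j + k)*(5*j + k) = -35*j^3 - 37*j^2*k - j*k^2 + k^3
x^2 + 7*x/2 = x*(x + 7/2)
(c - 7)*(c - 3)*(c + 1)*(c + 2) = c^4 - 7*c^3 - 7*c^2 + 43*c + 42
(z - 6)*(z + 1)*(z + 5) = z^3 - 31*z - 30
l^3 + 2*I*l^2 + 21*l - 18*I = (l - 3*I)*(l - I)*(l + 6*I)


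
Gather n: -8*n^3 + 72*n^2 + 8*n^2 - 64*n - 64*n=-8*n^3 + 80*n^2 - 128*n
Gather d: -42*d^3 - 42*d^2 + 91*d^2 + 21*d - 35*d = -42*d^3 + 49*d^2 - 14*d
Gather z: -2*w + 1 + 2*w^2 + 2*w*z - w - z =2*w^2 - 3*w + z*(2*w - 1) + 1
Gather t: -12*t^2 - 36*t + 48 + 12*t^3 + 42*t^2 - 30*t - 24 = 12*t^3 + 30*t^2 - 66*t + 24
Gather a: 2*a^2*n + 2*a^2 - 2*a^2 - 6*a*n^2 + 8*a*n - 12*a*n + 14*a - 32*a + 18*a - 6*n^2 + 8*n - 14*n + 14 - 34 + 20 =2*a^2*n + a*(-6*n^2 - 4*n) - 6*n^2 - 6*n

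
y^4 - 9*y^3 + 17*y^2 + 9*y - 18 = (y - 6)*(y - 3)*(y - 1)*(y + 1)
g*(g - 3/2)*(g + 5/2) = g^3 + g^2 - 15*g/4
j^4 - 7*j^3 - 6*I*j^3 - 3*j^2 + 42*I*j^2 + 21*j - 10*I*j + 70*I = (j - 7)*(j - 5*I)*(j - 2*I)*(j + I)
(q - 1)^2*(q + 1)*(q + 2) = q^4 + q^3 - 3*q^2 - q + 2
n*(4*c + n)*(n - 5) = 4*c*n^2 - 20*c*n + n^3 - 5*n^2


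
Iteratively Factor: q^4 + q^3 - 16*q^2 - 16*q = (q + 4)*(q^3 - 3*q^2 - 4*q) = q*(q + 4)*(q^2 - 3*q - 4) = q*(q + 1)*(q + 4)*(q - 4)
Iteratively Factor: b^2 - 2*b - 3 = (b + 1)*(b - 3)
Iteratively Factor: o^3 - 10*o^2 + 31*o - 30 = (o - 3)*(o^2 - 7*o + 10) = (o - 5)*(o - 3)*(o - 2)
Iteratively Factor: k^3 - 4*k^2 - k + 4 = (k - 1)*(k^2 - 3*k - 4) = (k - 4)*(k - 1)*(k + 1)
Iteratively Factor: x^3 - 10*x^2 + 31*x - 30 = (x - 2)*(x^2 - 8*x + 15) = (x - 5)*(x - 2)*(x - 3)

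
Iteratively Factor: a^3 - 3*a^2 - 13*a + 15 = (a + 3)*(a^2 - 6*a + 5) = (a - 5)*(a + 3)*(a - 1)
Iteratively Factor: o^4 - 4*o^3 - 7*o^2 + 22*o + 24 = (o + 1)*(o^3 - 5*o^2 - 2*o + 24) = (o + 1)*(o + 2)*(o^2 - 7*o + 12) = (o - 4)*(o + 1)*(o + 2)*(o - 3)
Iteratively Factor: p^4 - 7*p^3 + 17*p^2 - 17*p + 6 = (p - 3)*(p^3 - 4*p^2 + 5*p - 2) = (p - 3)*(p - 1)*(p^2 - 3*p + 2) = (p - 3)*(p - 1)^2*(p - 2)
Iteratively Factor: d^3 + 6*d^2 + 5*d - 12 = (d + 3)*(d^2 + 3*d - 4) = (d - 1)*(d + 3)*(d + 4)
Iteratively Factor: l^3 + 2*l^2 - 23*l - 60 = (l - 5)*(l^2 + 7*l + 12) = (l - 5)*(l + 3)*(l + 4)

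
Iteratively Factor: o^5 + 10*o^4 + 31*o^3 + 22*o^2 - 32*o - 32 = (o + 2)*(o^4 + 8*o^3 + 15*o^2 - 8*o - 16) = (o + 2)*(o + 4)*(o^3 + 4*o^2 - o - 4) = (o + 2)*(o + 4)^2*(o^2 - 1) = (o + 1)*(o + 2)*(o + 4)^2*(o - 1)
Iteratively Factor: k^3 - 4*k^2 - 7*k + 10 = (k - 1)*(k^2 - 3*k - 10) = (k - 1)*(k + 2)*(k - 5)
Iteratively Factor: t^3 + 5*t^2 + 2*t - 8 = (t + 4)*(t^2 + t - 2) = (t - 1)*(t + 4)*(t + 2)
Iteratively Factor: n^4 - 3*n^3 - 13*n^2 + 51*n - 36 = (n + 4)*(n^3 - 7*n^2 + 15*n - 9) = (n - 1)*(n + 4)*(n^2 - 6*n + 9) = (n - 3)*(n - 1)*(n + 4)*(n - 3)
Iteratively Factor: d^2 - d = (d)*(d - 1)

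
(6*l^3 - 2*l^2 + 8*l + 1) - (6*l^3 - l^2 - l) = -l^2 + 9*l + 1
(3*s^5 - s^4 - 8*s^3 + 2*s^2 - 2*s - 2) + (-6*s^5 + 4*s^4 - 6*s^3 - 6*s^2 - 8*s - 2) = -3*s^5 + 3*s^4 - 14*s^3 - 4*s^2 - 10*s - 4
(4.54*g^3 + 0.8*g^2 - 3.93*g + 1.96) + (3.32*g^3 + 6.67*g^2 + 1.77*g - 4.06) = 7.86*g^3 + 7.47*g^2 - 2.16*g - 2.1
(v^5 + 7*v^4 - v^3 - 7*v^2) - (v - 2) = v^5 + 7*v^4 - v^3 - 7*v^2 - v + 2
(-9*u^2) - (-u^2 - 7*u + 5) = -8*u^2 + 7*u - 5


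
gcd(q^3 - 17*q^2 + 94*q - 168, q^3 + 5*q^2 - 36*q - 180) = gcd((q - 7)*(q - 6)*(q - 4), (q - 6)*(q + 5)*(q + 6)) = q - 6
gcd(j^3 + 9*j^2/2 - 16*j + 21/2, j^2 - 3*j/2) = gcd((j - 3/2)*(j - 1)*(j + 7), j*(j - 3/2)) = j - 3/2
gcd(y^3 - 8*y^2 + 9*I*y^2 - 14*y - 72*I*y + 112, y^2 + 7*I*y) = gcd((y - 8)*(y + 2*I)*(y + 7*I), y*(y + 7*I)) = y + 7*I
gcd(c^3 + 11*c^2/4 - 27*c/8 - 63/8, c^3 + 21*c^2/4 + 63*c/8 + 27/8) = c^2 + 9*c/2 + 9/2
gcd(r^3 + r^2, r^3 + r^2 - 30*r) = r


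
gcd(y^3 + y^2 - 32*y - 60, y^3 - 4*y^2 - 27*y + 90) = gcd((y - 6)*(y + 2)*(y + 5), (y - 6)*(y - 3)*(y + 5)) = y^2 - y - 30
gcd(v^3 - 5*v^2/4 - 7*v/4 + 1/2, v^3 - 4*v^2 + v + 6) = v^2 - v - 2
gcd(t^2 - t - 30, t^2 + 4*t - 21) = 1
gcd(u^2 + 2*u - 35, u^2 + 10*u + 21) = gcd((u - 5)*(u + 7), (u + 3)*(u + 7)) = u + 7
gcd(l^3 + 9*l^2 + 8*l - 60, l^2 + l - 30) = l + 6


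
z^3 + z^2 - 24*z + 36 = (z - 3)*(z - 2)*(z + 6)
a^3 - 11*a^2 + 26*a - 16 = (a - 8)*(a - 2)*(a - 1)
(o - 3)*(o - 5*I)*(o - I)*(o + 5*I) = o^4 - 3*o^3 - I*o^3 + 25*o^2 + 3*I*o^2 - 75*o - 25*I*o + 75*I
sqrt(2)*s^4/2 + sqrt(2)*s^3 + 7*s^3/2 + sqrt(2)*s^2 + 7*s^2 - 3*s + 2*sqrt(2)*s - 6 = (s - sqrt(2)/2)*(s + sqrt(2))*(s + 3*sqrt(2))*(sqrt(2)*s/2 + sqrt(2))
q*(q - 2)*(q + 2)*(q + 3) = q^4 + 3*q^3 - 4*q^2 - 12*q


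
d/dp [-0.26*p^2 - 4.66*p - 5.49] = -0.52*p - 4.66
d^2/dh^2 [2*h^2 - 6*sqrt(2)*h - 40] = 4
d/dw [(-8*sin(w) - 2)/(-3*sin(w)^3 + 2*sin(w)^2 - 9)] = 2*(-24*sin(w)^3 - sin(w)^2 + 4*sin(w) + 36)*cos(w)/(3*sin(w)^3 - 2*sin(w)^2 + 9)^2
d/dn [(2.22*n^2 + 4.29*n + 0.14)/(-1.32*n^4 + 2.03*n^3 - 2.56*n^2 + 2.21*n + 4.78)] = (5.8608*n^5 + 12.4818*n^4 - 16.6782*n^3 + 15.036*n^2 + 21.94*n + 20.1968)/(1.7424*n^8 - 5.3592*n^7 + 10.8793*n^6 - 16.228*n^5 + 2.907*n^4 + 8.0916*n^3 - 19.5895*n^2 + 21.1276*n + 22.8484)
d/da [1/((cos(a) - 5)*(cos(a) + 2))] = (2*cos(a) - 3)*sin(a)/((cos(a) - 5)^2*(cos(a) + 2)^2)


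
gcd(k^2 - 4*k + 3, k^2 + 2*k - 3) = k - 1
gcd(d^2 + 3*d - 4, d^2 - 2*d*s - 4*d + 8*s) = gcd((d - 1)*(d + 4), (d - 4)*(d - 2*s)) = 1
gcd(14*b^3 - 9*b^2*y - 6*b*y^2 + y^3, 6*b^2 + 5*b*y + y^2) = 2*b + y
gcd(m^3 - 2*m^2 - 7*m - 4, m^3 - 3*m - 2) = m^2 + 2*m + 1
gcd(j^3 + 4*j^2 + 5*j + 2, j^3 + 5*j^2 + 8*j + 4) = j^2 + 3*j + 2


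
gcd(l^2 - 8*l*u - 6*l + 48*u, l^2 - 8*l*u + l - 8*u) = -l + 8*u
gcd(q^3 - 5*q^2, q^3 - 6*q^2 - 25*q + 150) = q - 5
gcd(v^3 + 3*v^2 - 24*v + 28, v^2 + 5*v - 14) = v^2 + 5*v - 14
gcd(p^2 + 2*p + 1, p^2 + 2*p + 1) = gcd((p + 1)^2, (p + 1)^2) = p^2 + 2*p + 1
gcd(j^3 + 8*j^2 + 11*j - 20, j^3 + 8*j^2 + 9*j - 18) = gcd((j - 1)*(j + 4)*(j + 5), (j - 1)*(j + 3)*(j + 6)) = j - 1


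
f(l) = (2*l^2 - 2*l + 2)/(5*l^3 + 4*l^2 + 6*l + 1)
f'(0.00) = -14.00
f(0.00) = 2.00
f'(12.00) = 0.00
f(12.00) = 0.03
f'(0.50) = -0.65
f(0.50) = 0.27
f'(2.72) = -0.01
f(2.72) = 0.08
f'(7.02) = -0.00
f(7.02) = 0.04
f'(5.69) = -0.01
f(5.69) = 0.05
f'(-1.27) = -0.76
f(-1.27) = -0.75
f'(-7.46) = -0.01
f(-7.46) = -0.07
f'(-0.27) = -65.52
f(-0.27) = -6.29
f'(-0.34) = -20.02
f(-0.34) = -3.76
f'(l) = (4*l - 2)/(5*l^3 + 4*l^2 + 6*l + 1) + (-15*l^2 - 8*l - 6)*(2*l^2 - 2*l + 2)/(5*l^3 + 4*l^2 + 6*l + 1)^2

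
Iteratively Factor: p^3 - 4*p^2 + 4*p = (p)*(p^2 - 4*p + 4) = p*(p - 2)*(p - 2)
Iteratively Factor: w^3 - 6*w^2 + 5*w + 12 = (w + 1)*(w^2 - 7*w + 12) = (w - 4)*(w + 1)*(w - 3)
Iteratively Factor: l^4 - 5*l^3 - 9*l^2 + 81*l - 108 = (l + 4)*(l^3 - 9*l^2 + 27*l - 27) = (l - 3)*(l + 4)*(l^2 - 6*l + 9) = (l - 3)^2*(l + 4)*(l - 3)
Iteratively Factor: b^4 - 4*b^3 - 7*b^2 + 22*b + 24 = (b + 1)*(b^3 - 5*b^2 - 2*b + 24) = (b - 3)*(b + 1)*(b^2 - 2*b - 8) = (b - 4)*(b - 3)*(b + 1)*(b + 2)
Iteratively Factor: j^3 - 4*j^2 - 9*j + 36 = (j - 3)*(j^2 - j - 12) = (j - 4)*(j - 3)*(j + 3)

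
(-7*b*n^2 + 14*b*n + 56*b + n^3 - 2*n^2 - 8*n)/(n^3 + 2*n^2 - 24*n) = (-7*b*n - 14*b + n^2 + 2*n)/(n*(n + 6))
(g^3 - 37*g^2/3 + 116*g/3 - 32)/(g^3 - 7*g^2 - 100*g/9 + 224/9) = 3*(g - 3)/(3*g + 7)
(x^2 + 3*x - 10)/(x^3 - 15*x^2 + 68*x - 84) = (x + 5)/(x^2 - 13*x + 42)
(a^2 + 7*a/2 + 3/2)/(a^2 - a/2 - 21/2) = (2*a + 1)/(2*a - 7)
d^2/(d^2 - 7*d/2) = 2*d/(2*d - 7)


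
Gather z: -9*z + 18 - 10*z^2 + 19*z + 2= -10*z^2 + 10*z + 20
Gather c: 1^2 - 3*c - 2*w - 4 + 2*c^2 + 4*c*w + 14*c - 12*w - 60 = 2*c^2 + c*(4*w + 11) - 14*w - 63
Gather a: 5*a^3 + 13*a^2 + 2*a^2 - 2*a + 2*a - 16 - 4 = 5*a^3 + 15*a^2 - 20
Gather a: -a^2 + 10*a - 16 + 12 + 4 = -a^2 + 10*a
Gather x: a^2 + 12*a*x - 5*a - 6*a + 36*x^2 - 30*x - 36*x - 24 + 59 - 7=a^2 - 11*a + 36*x^2 + x*(12*a - 66) + 28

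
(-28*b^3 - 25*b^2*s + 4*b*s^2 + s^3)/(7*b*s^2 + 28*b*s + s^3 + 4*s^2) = (-4*b^2 - 3*b*s + s^2)/(s*(s + 4))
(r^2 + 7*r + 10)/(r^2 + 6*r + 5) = (r + 2)/(r + 1)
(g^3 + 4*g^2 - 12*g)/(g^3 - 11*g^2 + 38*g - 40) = g*(g + 6)/(g^2 - 9*g + 20)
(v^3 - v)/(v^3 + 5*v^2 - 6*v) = (v + 1)/(v + 6)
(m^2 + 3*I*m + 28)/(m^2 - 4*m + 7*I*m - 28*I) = (m - 4*I)/(m - 4)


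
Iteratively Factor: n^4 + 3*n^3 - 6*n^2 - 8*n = (n - 2)*(n^3 + 5*n^2 + 4*n) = (n - 2)*(n + 4)*(n^2 + n) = (n - 2)*(n + 1)*(n + 4)*(n)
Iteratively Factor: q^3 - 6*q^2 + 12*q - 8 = (q - 2)*(q^2 - 4*q + 4) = (q - 2)^2*(q - 2)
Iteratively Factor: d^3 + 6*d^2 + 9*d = (d)*(d^2 + 6*d + 9) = d*(d + 3)*(d + 3)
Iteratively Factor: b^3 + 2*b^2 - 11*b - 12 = (b + 1)*(b^2 + b - 12) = (b - 3)*(b + 1)*(b + 4)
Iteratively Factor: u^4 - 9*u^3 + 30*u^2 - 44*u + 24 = (u - 2)*(u^3 - 7*u^2 + 16*u - 12) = (u - 2)^2*(u^2 - 5*u + 6) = (u - 3)*(u - 2)^2*(u - 2)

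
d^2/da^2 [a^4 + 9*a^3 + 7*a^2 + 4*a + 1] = 12*a^2 + 54*a + 14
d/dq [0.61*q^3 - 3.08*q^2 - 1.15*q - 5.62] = 1.83*q^2 - 6.16*q - 1.15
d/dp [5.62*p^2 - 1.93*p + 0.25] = 11.24*p - 1.93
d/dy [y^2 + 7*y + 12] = 2*y + 7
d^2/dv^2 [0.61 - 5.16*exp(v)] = -5.16*exp(v)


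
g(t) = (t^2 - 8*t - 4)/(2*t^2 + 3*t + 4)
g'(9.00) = 0.05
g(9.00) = 0.03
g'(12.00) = 0.03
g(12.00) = 0.13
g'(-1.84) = 0.01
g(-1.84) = 2.69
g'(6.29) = 0.08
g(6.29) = -0.14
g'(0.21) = -0.63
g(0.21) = -1.19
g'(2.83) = 0.25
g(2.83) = -0.65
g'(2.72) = 0.26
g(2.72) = -0.68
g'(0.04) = -1.12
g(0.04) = -1.05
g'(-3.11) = 0.45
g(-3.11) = 2.18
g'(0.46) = -0.15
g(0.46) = -1.29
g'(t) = (-4*t - 3)*(t^2 - 8*t - 4)/(2*t^2 + 3*t + 4)^2 + (2*t - 8)/(2*t^2 + 3*t + 4)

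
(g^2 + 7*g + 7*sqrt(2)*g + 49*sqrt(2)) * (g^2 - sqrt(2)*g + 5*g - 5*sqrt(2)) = g^4 + 6*sqrt(2)*g^3 + 12*g^3 + 21*g^2 + 72*sqrt(2)*g^2 - 168*g + 210*sqrt(2)*g - 490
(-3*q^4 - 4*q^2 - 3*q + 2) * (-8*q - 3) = 24*q^5 + 9*q^4 + 32*q^3 + 36*q^2 - 7*q - 6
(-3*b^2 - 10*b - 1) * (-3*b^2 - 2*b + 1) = 9*b^4 + 36*b^3 + 20*b^2 - 8*b - 1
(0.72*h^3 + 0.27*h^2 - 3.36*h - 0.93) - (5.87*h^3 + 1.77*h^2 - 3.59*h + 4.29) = -5.15*h^3 - 1.5*h^2 + 0.23*h - 5.22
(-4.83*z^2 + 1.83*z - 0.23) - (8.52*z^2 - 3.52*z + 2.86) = -13.35*z^2 + 5.35*z - 3.09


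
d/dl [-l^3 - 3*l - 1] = -3*l^2 - 3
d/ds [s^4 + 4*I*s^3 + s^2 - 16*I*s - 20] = 4*s^3 + 12*I*s^2 + 2*s - 16*I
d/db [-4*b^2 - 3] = -8*b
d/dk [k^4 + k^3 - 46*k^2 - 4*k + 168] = 4*k^3 + 3*k^2 - 92*k - 4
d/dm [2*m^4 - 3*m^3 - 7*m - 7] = 8*m^3 - 9*m^2 - 7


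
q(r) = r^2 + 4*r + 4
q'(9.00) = 22.00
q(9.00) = 121.00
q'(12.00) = 28.00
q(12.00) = 196.00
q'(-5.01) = -6.02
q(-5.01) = 9.06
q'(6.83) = 17.66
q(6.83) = 77.97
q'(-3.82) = -3.64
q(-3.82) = 3.31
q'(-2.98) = -1.96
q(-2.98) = 0.96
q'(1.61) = 7.22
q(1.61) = 13.03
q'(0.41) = 4.82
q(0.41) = 5.81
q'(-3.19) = -2.38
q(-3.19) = 1.42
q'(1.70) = 7.40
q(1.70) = 13.69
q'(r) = 2*r + 4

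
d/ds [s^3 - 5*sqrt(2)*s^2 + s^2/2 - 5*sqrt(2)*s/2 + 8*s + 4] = 3*s^2 - 10*sqrt(2)*s + s - 5*sqrt(2)/2 + 8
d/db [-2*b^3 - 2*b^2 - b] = -6*b^2 - 4*b - 1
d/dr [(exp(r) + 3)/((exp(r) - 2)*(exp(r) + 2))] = (-exp(2*r) - 6*exp(r) - 4)*exp(r)/(exp(4*r) - 8*exp(2*r) + 16)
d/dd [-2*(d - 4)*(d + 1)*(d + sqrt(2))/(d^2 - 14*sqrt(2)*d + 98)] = 2*(-d^4 + 28*sqrt(2)*d^3 - 270*d^2 - 45*sqrt(2)*d^2 - 204*sqrt(2)*d + 588*d + 294*sqrt(2) + 504)/(d^4 - 28*sqrt(2)*d^3 + 588*d^2 - 2744*sqrt(2)*d + 9604)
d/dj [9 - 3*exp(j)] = -3*exp(j)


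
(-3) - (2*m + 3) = -2*m - 6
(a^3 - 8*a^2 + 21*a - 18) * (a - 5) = a^4 - 13*a^3 + 61*a^2 - 123*a + 90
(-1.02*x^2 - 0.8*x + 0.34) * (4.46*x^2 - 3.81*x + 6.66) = -4.5492*x^4 + 0.3182*x^3 - 2.2288*x^2 - 6.6234*x + 2.2644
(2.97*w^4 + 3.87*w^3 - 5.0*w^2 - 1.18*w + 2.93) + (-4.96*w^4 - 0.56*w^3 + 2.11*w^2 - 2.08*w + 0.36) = -1.99*w^4 + 3.31*w^3 - 2.89*w^2 - 3.26*w + 3.29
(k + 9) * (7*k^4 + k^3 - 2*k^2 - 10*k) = 7*k^5 + 64*k^4 + 7*k^3 - 28*k^2 - 90*k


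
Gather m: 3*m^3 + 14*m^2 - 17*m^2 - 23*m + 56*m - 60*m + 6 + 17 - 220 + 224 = 3*m^3 - 3*m^2 - 27*m + 27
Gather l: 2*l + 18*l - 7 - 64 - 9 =20*l - 80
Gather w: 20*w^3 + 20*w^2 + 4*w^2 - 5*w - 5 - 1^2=20*w^3 + 24*w^2 - 5*w - 6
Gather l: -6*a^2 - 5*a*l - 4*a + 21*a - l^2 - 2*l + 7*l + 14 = -6*a^2 + 17*a - l^2 + l*(5 - 5*a) + 14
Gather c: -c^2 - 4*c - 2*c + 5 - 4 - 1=-c^2 - 6*c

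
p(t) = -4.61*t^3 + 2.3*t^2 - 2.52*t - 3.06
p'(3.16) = -126.08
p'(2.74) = -93.75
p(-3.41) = 215.07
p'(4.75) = -292.71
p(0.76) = -5.67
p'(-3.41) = -179.02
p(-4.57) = 496.49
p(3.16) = -133.52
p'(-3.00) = -140.79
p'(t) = -13.83*t^2 + 4.6*t - 2.52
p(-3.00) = 149.67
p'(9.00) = -1081.35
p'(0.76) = -7.01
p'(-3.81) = -220.80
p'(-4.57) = -312.38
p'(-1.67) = -48.77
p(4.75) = -457.20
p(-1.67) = 29.03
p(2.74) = -87.53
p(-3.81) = 294.89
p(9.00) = -3200.13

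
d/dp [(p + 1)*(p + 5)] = 2*p + 6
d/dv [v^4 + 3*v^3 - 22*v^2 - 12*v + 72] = 4*v^3 + 9*v^2 - 44*v - 12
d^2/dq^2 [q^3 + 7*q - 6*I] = 6*q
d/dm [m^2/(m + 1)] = m*(m + 2)/(m^2 + 2*m + 1)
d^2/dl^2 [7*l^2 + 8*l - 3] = 14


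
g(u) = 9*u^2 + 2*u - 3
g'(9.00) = 164.00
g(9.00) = 744.00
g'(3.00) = 56.00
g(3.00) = 84.00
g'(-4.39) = -77.02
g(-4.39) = 161.67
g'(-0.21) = -1.78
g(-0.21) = -3.02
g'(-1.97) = -33.46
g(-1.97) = 27.99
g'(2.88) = 53.84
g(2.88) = 77.41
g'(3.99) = 73.82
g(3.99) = 148.26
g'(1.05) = 20.90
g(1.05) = 9.02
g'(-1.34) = -22.12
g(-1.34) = 10.48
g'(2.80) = 52.40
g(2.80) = 73.16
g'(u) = 18*u + 2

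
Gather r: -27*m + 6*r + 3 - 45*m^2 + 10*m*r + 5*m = -45*m^2 - 22*m + r*(10*m + 6) + 3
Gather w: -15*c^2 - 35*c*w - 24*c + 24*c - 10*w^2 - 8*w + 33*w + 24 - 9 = -15*c^2 - 10*w^2 + w*(25 - 35*c) + 15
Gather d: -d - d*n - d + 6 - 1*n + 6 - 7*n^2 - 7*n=d*(-n - 2) - 7*n^2 - 8*n + 12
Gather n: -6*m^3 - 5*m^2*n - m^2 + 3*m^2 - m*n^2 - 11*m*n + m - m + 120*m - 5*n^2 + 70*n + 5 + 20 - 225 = -6*m^3 + 2*m^2 + 120*m + n^2*(-m - 5) + n*(-5*m^2 - 11*m + 70) - 200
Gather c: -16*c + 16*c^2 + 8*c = 16*c^2 - 8*c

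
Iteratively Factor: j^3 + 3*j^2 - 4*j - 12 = (j + 3)*(j^2 - 4) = (j - 2)*(j + 3)*(j + 2)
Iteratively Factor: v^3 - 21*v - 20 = (v + 4)*(v^2 - 4*v - 5) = (v + 1)*(v + 4)*(v - 5)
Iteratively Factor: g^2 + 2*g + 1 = (g + 1)*(g + 1)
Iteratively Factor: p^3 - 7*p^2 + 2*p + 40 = (p - 5)*(p^2 - 2*p - 8) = (p - 5)*(p - 4)*(p + 2)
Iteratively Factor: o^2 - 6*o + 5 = (o - 1)*(o - 5)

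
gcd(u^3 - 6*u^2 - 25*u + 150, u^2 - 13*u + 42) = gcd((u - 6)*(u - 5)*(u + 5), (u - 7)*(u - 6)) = u - 6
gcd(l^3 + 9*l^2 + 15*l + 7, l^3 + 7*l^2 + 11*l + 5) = l^2 + 2*l + 1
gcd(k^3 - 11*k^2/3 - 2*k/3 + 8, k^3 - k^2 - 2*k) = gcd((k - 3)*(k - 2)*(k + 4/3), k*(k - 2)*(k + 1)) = k - 2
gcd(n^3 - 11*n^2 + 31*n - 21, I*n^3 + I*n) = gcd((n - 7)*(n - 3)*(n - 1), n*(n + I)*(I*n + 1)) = 1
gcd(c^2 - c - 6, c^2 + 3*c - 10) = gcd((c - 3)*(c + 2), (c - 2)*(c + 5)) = 1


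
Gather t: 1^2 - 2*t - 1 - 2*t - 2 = -4*t - 2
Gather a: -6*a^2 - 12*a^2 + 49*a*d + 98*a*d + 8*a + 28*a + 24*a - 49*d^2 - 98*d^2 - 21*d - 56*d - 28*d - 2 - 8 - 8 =-18*a^2 + a*(147*d + 60) - 147*d^2 - 105*d - 18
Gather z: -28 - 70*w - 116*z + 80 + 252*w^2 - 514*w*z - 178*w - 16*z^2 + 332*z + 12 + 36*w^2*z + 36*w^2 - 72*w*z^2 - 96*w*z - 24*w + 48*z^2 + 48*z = 288*w^2 - 272*w + z^2*(32 - 72*w) + z*(36*w^2 - 610*w + 264) + 64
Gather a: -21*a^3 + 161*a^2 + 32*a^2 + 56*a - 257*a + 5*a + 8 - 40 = -21*a^3 + 193*a^2 - 196*a - 32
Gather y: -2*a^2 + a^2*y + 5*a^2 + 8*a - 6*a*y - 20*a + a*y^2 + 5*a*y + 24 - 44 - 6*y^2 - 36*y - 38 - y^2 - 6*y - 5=3*a^2 - 12*a + y^2*(a - 7) + y*(a^2 - a - 42) - 63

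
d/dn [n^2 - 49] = 2*n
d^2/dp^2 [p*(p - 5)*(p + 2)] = 6*p - 6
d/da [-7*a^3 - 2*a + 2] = -21*a^2 - 2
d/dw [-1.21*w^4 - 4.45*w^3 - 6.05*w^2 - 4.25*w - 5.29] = -4.84*w^3 - 13.35*w^2 - 12.1*w - 4.25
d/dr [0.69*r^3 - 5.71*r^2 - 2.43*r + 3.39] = 2.07*r^2 - 11.42*r - 2.43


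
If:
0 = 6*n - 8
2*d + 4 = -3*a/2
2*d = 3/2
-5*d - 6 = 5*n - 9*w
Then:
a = -11/3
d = 3/4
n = 4/3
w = 197/108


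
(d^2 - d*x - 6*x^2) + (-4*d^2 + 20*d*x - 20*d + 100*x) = -3*d^2 + 19*d*x - 20*d - 6*x^2 + 100*x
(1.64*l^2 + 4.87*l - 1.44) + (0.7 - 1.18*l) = 1.64*l^2 + 3.69*l - 0.74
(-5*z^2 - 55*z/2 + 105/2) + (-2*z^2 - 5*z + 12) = -7*z^2 - 65*z/2 + 129/2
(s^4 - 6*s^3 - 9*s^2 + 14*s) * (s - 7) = s^5 - 13*s^4 + 33*s^3 + 77*s^2 - 98*s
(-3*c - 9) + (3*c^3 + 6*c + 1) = 3*c^3 + 3*c - 8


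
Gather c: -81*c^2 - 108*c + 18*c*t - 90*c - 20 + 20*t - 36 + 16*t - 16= -81*c^2 + c*(18*t - 198) + 36*t - 72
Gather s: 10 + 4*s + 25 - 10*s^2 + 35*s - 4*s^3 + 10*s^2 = -4*s^3 + 39*s + 35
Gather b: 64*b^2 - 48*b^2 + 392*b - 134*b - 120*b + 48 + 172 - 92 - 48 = 16*b^2 + 138*b + 80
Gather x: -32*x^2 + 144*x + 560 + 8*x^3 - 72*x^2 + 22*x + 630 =8*x^3 - 104*x^2 + 166*x + 1190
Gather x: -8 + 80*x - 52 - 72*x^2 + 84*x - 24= -72*x^2 + 164*x - 84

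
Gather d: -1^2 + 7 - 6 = 0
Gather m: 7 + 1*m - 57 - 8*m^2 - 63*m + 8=-8*m^2 - 62*m - 42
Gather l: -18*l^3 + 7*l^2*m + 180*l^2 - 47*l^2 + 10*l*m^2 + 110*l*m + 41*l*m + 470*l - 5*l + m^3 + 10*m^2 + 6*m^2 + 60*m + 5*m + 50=-18*l^3 + l^2*(7*m + 133) + l*(10*m^2 + 151*m + 465) + m^3 + 16*m^2 + 65*m + 50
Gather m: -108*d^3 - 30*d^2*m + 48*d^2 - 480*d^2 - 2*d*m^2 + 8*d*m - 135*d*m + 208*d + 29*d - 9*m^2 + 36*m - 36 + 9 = -108*d^3 - 432*d^2 + 237*d + m^2*(-2*d - 9) + m*(-30*d^2 - 127*d + 36) - 27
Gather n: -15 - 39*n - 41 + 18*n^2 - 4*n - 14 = 18*n^2 - 43*n - 70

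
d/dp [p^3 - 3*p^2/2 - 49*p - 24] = 3*p^2 - 3*p - 49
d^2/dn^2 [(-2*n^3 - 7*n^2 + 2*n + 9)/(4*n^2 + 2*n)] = (20*n^3 + 108*n^2 + 54*n + 9)/(n^3*(8*n^3 + 12*n^2 + 6*n + 1))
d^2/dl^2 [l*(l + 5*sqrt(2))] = 2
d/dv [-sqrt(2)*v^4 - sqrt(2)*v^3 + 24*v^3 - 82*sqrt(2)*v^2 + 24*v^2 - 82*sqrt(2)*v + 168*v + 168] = -4*sqrt(2)*v^3 - 3*sqrt(2)*v^2 + 72*v^2 - 164*sqrt(2)*v + 48*v - 82*sqrt(2) + 168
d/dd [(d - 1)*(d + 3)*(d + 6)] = 3*d^2 + 16*d + 9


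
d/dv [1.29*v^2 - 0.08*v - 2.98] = 2.58*v - 0.08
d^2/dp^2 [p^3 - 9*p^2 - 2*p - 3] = 6*p - 18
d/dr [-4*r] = -4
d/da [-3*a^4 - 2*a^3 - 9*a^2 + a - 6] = -12*a^3 - 6*a^2 - 18*a + 1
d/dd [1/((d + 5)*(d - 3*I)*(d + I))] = (-(d + 5)*(d - 3*I) - (d + 5)*(d + I) - (d - 3*I)*(d + I))/((d + 5)^2*(d - 3*I)^2*(d + I)^2)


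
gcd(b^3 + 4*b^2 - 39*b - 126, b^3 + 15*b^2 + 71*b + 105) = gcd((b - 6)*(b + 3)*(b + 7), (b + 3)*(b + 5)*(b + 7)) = b^2 + 10*b + 21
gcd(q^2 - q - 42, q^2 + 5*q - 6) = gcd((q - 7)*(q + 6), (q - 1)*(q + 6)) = q + 6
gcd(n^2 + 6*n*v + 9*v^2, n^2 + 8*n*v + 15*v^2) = n + 3*v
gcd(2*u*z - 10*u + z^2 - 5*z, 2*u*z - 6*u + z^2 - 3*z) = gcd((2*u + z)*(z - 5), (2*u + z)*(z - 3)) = 2*u + z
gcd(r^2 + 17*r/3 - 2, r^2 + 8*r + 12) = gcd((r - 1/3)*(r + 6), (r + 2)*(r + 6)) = r + 6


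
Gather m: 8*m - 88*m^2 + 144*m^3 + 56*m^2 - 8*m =144*m^3 - 32*m^2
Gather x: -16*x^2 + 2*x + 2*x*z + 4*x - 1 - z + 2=-16*x^2 + x*(2*z + 6) - z + 1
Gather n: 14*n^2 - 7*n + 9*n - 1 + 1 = 14*n^2 + 2*n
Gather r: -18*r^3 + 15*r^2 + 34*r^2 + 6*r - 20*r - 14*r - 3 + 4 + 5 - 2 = -18*r^3 + 49*r^2 - 28*r + 4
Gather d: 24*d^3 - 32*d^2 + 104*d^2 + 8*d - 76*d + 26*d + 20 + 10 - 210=24*d^3 + 72*d^2 - 42*d - 180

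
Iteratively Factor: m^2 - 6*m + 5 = (m - 1)*(m - 5)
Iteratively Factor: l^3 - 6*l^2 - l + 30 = (l + 2)*(l^2 - 8*l + 15) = (l - 5)*(l + 2)*(l - 3)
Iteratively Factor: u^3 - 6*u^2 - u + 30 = (u + 2)*(u^2 - 8*u + 15) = (u - 3)*(u + 2)*(u - 5)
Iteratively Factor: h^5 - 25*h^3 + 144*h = (h + 3)*(h^4 - 3*h^3 - 16*h^2 + 48*h) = h*(h + 3)*(h^3 - 3*h^2 - 16*h + 48) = h*(h + 3)*(h + 4)*(h^2 - 7*h + 12) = h*(h - 4)*(h + 3)*(h + 4)*(h - 3)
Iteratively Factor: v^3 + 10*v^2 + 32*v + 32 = (v + 4)*(v^2 + 6*v + 8) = (v + 2)*(v + 4)*(v + 4)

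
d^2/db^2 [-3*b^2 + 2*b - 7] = -6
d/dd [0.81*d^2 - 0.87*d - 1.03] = 1.62*d - 0.87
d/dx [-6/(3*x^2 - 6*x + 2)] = 36*(x - 1)/(3*x^2 - 6*x + 2)^2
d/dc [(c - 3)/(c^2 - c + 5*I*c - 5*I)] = (c^2 - c + 5*I*c - (c - 3)*(2*c - 1 + 5*I) - 5*I)/(c^2 - c + 5*I*c - 5*I)^2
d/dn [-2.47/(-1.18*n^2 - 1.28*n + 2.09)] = (-5.8292*n - 3.1616)/(1.18*n^2 + 1.28*n - 2.09)^2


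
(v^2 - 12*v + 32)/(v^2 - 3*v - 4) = (v - 8)/(v + 1)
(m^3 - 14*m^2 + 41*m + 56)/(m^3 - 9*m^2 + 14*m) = (m^2 - 7*m - 8)/(m*(m - 2))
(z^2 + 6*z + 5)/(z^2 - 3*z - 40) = (z + 1)/(z - 8)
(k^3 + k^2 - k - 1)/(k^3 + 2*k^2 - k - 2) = (k + 1)/(k + 2)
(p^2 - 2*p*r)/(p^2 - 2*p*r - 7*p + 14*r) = p/(p - 7)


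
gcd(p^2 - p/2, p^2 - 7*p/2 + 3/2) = p - 1/2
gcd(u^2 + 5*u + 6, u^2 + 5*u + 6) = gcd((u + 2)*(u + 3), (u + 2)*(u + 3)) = u^2 + 5*u + 6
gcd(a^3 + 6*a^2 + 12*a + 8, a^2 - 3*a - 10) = a + 2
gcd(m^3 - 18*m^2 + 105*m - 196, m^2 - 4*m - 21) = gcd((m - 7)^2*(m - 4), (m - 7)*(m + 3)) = m - 7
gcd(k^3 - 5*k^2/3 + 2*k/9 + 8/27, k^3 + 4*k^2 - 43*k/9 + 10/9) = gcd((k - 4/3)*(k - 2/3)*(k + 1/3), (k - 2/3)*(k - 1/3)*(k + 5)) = k - 2/3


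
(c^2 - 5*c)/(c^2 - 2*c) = (c - 5)/(c - 2)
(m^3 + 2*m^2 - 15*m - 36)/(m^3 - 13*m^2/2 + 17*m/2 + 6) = 2*(m^2 + 6*m + 9)/(2*m^2 - 5*m - 3)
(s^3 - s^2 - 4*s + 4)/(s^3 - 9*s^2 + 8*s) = (s^2 - 4)/(s*(s - 8))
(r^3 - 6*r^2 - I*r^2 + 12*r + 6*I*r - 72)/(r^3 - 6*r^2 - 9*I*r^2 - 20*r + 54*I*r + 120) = (r + 3*I)/(r - 5*I)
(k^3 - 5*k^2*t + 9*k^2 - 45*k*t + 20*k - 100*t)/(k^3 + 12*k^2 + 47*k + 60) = (k - 5*t)/(k + 3)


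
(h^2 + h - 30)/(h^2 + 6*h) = (h - 5)/h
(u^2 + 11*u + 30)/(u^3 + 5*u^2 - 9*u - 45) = (u + 6)/(u^2 - 9)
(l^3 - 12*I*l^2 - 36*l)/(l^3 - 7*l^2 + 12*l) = (l^2 - 12*I*l - 36)/(l^2 - 7*l + 12)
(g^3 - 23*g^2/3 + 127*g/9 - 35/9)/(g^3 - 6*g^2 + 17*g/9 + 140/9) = (3*g - 1)/(3*g + 4)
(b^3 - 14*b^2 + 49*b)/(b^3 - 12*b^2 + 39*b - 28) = b*(b - 7)/(b^2 - 5*b + 4)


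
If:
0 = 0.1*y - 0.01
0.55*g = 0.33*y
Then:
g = 0.06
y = 0.10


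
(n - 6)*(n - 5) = n^2 - 11*n + 30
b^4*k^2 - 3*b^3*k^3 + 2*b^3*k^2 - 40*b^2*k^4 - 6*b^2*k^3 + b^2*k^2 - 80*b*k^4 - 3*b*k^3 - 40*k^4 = (b - 8*k)*(b + 5*k)*(b*k + k)^2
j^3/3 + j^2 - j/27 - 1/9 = (j/3 + 1)*(j - 1/3)*(j + 1/3)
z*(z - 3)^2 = z^3 - 6*z^2 + 9*z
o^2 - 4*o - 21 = (o - 7)*(o + 3)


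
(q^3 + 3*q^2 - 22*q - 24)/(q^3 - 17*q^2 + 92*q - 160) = (q^2 + 7*q + 6)/(q^2 - 13*q + 40)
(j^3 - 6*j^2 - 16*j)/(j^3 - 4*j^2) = (j^2 - 6*j - 16)/(j*(j - 4))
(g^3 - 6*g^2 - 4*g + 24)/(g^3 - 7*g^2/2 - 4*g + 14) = 2*(g - 6)/(2*g - 7)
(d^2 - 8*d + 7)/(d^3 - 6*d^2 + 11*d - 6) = (d - 7)/(d^2 - 5*d + 6)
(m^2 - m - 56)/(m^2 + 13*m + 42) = (m - 8)/(m + 6)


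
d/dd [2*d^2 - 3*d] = 4*d - 3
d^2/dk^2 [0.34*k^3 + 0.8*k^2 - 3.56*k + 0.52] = 2.04*k + 1.6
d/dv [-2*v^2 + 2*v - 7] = 2 - 4*v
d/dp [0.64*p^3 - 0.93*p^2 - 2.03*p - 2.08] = 1.92*p^2 - 1.86*p - 2.03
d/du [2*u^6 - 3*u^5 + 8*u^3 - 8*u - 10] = 12*u^5 - 15*u^4 + 24*u^2 - 8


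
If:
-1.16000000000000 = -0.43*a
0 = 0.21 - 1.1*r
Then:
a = 2.70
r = 0.19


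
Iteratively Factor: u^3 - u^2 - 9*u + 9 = (u - 1)*(u^2 - 9) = (u - 1)*(u + 3)*(u - 3)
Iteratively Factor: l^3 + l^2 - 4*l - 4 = (l - 2)*(l^2 + 3*l + 2) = (l - 2)*(l + 2)*(l + 1)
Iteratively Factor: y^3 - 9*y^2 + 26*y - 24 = (y - 3)*(y^2 - 6*y + 8) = (y - 3)*(y - 2)*(y - 4)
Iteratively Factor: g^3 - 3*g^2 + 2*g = (g - 1)*(g^2 - 2*g) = (g - 2)*(g - 1)*(g)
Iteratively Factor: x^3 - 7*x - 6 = (x - 3)*(x^2 + 3*x + 2) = (x - 3)*(x + 1)*(x + 2)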